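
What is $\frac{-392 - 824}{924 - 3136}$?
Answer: $\frac{304}{553} \approx 0.54973$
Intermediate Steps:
$\frac{-392 - 824}{924 - 3136} = \frac{-392 - 824}{-2212} = \left(-1216\right) \left(- \frac{1}{2212}\right) = \frac{304}{553}$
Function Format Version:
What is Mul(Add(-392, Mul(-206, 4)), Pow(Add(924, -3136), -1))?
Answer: Rational(304, 553) ≈ 0.54973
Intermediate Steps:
Mul(Add(-392, Mul(-206, 4)), Pow(Add(924, -3136), -1)) = Mul(Add(-392, -824), Pow(-2212, -1)) = Mul(-1216, Rational(-1, 2212)) = Rational(304, 553)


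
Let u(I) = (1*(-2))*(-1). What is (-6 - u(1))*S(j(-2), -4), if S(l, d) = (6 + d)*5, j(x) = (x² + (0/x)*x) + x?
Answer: -80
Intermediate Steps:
u(I) = 2 (u(I) = -2*(-1) = 2)
j(x) = x + x² (j(x) = (x² + 0*x) + x = (x² + 0) + x = x² + x = x + x²)
S(l, d) = 30 + 5*d
(-6 - u(1))*S(j(-2), -4) = (-6 - 1*2)*(30 + 5*(-4)) = (-6 - 2)*(30 - 20) = -8*10 = -80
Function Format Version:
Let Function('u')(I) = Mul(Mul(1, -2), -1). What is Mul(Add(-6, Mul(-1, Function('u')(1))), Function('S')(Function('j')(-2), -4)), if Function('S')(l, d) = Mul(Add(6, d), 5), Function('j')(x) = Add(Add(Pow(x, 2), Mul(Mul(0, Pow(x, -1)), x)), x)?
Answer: -80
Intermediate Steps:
Function('u')(I) = 2 (Function('u')(I) = Mul(-2, -1) = 2)
Function('j')(x) = Add(x, Pow(x, 2)) (Function('j')(x) = Add(Add(Pow(x, 2), Mul(0, x)), x) = Add(Add(Pow(x, 2), 0), x) = Add(Pow(x, 2), x) = Add(x, Pow(x, 2)))
Function('S')(l, d) = Add(30, Mul(5, d))
Mul(Add(-6, Mul(-1, Function('u')(1))), Function('S')(Function('j')(-2), -4)) = Mul(Add(-6, Mul(-1, 2)), Add(30, Mul(5, -4))) = Mul(Add(-6, -2), Add(30, -20)) = Mul(-8, 10) = -80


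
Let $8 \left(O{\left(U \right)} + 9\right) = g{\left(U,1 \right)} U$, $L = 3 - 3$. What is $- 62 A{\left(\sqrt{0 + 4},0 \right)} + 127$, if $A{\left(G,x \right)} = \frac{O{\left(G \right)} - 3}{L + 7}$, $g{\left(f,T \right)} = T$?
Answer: $\frac{3235}{14} \approx 231.07$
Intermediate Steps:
$L = 0$ ($L = 3 - 3 = 0$)
$O{\left(U \right)} = -9 + \frac{U}{8}$ ($O{\left(U \right)} = -9 + \frac{1 U}{8} = -9 + \frac{U}{8}$)
$A{\left(G,x \right)} = - \frac{12}{7} + \frac{G}{56}$ ($A{\left(G,x \right)} = \frac{\left(-9 + \frac{G}{8}\right) - 3}{0 + 7} = \frac{-12 + \frac{G}{8}}{7} = \left(-12 + \frac{G}{8}\right) \frac{1}{7} = - \frac{12}{7} + \frac{G}{56}$)
$- 62 A{\left(\sqrt{0 + 4},0 \right)} + 127 = - 62 \left(- \frac{12}{7} + \frac{\sqrt{0 + 4}}{56}\right) + 127 = - 62 \left(- \frac{12}{7} + \frac{\sqrt{4}}{56}\right) + 127 = - 62 \left(- \frac{12}{7} + \frac{1}{56} \cdot 2\right) + 127 = - 62 \left(- \frac{12}{7} + \frac{1}{28}\right) + 127 = \left(-62\right) \left(- \frac{47}{28}\right) + 127 = \frac{1457}{14} + 127 = \frac{3235}{14}$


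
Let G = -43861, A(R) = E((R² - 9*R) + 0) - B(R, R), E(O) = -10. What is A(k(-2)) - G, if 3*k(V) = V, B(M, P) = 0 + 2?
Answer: 43849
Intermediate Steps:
B(M, P) = 2
k(V) = V/3
A(R) = -12 (A(R) = -10 - 1*2 = -10 - 2 = -12)
A(k(-2)) - G = -12 - 1*(-43861) = -12 + 43861 = 43849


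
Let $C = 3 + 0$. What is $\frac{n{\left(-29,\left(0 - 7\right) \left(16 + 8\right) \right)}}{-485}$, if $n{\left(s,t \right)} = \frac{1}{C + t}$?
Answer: $\frac{1}{80025} \approx 1.2496 \cdot 10^{-5}$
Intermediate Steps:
$C = 3$
$n{\left(s,t \right)} = \frac{1}{3 + t}$
$\frac{n{\left(-29,\left(0 - 7\right) \left(16 + 8\right) \right)}}{-485} = \frac{1}{\left(3 + \left(0 - 7\right) \left(16 + 8\right)\right) \left(-485\right)} = \frac{1}{3 - 168} \left(- \frac{1}{485}\right) = \frac{1}{-165} \left(- \frac{1}{485}\right) = \left(- \frac{1}{165}\right) \left(- \frac{1}{485}\right) = \frac{1}{80025}$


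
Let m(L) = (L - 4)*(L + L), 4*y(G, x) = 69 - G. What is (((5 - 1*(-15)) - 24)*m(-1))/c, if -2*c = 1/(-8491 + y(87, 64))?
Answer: -679640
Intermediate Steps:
y(G, x) = 69/4 - G/4 (y(G, x) = (69 - G)/4 = 69/4 - G/4)
m(L) = 2*L*(-4 + L) (m(L) = (-4 + L)*(2*L) = 2*L*(-4 + L))
c = 1/16991 (c = -1/(2*(-8491 + (69/4 - ¼*87))) = -1/(2*(-8491 + (69/4 - 87/4))) = -1/(2*(-8491 - 9/2)) = -1/(2*(-16991/2)) = -½*(-2/16991) = 1/16991 ≈ 5.8855e-5)
(((5 - 1*(-15)) - 24)*m(-1))/c = (((5 - 1*(-15)) - 24)*(2*(-1)*(-4 - 1)))/(1/16991) = (((5 + 15) - 24)*(2*(-1)*(-5)))*16991 = ((20 - 24)*10)*16991 = -4*10*16991 = -40*16991 = -679640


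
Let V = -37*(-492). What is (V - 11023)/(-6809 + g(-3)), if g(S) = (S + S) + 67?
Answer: -7181/6748 ≈ -1.0642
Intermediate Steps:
V = 18204
g(S) = 67 + 2*S (g(S) = 2*S + 67 = 67 + 2*S)
(V - 11023)/(-6809 + g(-3)) = (18204 - 11023)/(-6809 + (67 + 2*(-3))) = 7181/(-6809 + (67 - 6)) = 7181/(-6809 + 61) = 7181/(-6748) = 7181*(-1/6748) = -7181/6748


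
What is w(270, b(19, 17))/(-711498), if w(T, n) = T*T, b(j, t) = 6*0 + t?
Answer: -12150/118583 ≈ -0.10246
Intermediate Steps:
b(j, t) = t (b(j, t) = 0 + t = t)
w(T, n) = T**2
w(270, b(19, 17))/(-711498) = 270**2/(-711498) = 72900*(-1/711498) = -12150/118583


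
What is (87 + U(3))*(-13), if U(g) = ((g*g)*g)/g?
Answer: -1248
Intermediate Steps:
U(g) = g**2 (U(g) = (g**2*g)/g = g**3/g = g**2)
(87 + U(3))*(-13) = (87 + 3**2)*(-13) = (87 + 9)*(-13) = 96*(-13) = -1248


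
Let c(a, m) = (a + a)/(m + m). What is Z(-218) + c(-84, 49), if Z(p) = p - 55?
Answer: -1923/7 ≈ -274.71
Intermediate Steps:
Z(p) = -55 + p
c(a, m) = a/m (c(a, m) = (2*a)/((2*m)) = (2*a)*(1/(2*m)) = a/m)
Z(-218) + c(-84, 49) = (-55 - 218) - 84/49 = -273 - 84*1/49 = -273 - 12/7 = -1923/7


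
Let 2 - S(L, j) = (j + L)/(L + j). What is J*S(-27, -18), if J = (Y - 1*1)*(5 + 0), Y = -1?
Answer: -10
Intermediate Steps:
S(L, j) = 1 (S(L, j) = 2 - (j + L)/(L + j) = 2 - (L + j)/(L + j) = 2 - 1*1 = 2 - 1 = 1)
J = -10 (J = (-1 - 1*1)*(5 + 0) = (-1 - 1)*5 = -2*5 = -10)
J*S(-27, -18) = -10*1 = -10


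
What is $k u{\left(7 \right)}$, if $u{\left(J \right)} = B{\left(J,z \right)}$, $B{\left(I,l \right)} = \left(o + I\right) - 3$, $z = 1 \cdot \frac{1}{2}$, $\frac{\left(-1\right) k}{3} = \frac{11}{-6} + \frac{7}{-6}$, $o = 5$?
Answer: $81$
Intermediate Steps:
$k = 9$ ($k = - 3 \left(\frac{11}{-6} + \frac{7}{-6}\right) = - 3 \left(11 \left(- \frac{1}{6}\right) + 7 \left(- \frac{1}{6}\right)\right) = - 3 \left(- \frac{11}{6} - \frac{7}{6}\right) = \left(-3\right) \left(-3\right) = 9$)
$z = \frac{1}{2}$ ($z = 1 \cdot \frac{1}{2} = \frac{1}{2} \approx 0.5$)
$B{\left(I,l \right)} = 2 + I$ ($B{\left(I,l \right)} = \left(5 + I\right) - 3 = 2 + I$)
$u{\left(J \right)} = 2 + J$
$k u{\left(7 \right)} = 9 \left(2 + 7\right) = 9 \cdot 9 = 81$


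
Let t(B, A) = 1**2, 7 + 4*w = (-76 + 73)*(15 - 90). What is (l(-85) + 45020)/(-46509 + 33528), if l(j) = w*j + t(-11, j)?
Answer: -80777/25962 ≈ -3.1114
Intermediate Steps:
w = 109/2 (w = -7/4 + ((-76 + 73)*(15 - 90))/4 = -7/4 + (-3*(-75))/4 = -7/4 + (1/4)*225 = -7/4 + 225/4 = 109/2 ≈ 54.500)
t(B, A) = 1
l(j) = 1 + 109*j/2 (l(j) = 109*j/2 + 1 = 1 + 109*j/2)
(l(-85) + 45020)/(-46509 + 33528) = ((1 + (109/2)*(-85)) + 45020)/(-46509 + 33528) = ((1 - 9265/2) + 45020)/(-12981) = (-9263/2 + 45020)*(-1/12981) = (80777/2)*(-1/12981) = -80777/25962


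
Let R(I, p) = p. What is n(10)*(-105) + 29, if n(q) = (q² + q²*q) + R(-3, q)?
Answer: -116521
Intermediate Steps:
n(q) = q + q² + q³ (n(q) = (q² + q²*q) + q = (q² + q³) + q = q + q² + q³)
n(10)*(-105) + 29 = (10*(1 + 10 + 10²))*(-105) + 29 = (10*(1 + 10 + 100))*(-105) + 29 = (10*111)*(-105) + 29 = 1110*(-105) + 29 = -116550 + 29 = -116521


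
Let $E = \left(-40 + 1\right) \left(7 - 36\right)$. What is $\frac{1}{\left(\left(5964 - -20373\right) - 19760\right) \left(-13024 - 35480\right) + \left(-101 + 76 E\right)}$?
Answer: $- \frac{1}{318924953} \approx -3.1355 \cdot 10^{-9}$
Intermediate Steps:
$E = 1131$ ($E = \left(-39\right) \left(-29\right) = 1131$)
$\frac{1}{\left(\left(5964 - -20373\right) - 19760\right) \left(-13024 - 35480\right) + \left(-101 + 76 E\right)} = \frac{1}{\left(\left(5964 - -20373\right) - 19760\right) \left(-13024 - 35480\right) + \left(-101 + 76 \cdot 1131\right)} = \frac{1}{\left(\left(5964 + 20373\right) - 19760\right) \left(-48504\right) + \left(-101 + 85956\right)} = \frac{1}{\left(26337 - 19760\right) \left(-48504\right) + 85855} = \frac{1}{6577 \left(-48504\right) + 85855} = \frac{1}{-319010808 + 85855} = \frac{1}{-318924953} = - \frac{1}{318924953}$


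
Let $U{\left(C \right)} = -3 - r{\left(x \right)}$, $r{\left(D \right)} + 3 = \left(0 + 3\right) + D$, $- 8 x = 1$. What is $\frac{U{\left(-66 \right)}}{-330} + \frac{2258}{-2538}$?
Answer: $- \frac{983791}{1116720} \approx -0.88096$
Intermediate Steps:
$x = - \frac{1}{8}$ ($x = \left(- \frac{1}{8}\right) 1 = - \frac{1}{8} \approx -0.125$)
$r{\left(D \right)} = D$ ($r{\left(D \right)} = -3 + \left(\left(0 + 3\right) + D\right) = -3 + \left(3 + D\right) = D$)
$U{\left(C \right)} = - \frac{23}{8}$ ($U{\left(C \right)} = -3 - - \frac{1}{8} = -3 + \frac{1}{8} = - \frac{23}{8}$)
$\frac{U{\left(-66 \right)}}{-330} + \frac{2258}{-2538} = - \frac{23}{8 \left(-330\right)} + \frac{2258}{-2538} = \left(- \frac{23}{8}\right) \left(- \frac{1}{330}\right) + 2258 \left(- \frac{1}{2538}\right) = \frac{23}{2640} - \frac{1129}{1269} = - \frac{983791}{1116720}$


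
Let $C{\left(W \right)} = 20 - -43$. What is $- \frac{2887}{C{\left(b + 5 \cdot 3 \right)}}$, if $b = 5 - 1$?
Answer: $- \frac{2887}{63} \approx -45.825$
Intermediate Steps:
$b = 4$ ($b = 5 - 1 = 4$)
$C{\left(W \right)} = 63$ ($C{\left(W \right)} = 20 + 43 = 63$)
$- \frac{2887}{C{\left(b + 5 \cdot 3 \right)}} = - \frac{2887}{63}$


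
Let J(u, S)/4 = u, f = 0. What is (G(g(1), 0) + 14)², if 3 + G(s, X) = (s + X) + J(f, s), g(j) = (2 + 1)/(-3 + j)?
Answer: 361/4 ≈ 90.250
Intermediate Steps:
J(u, S) = 4*u
g(j) = 3/(-3 + j)
G(s, X) = -3 + X + s (G(s, X) = -3 + ((s + X) + 4*0) = -3 + ((X + s) + 0) = -3 + (X + s) = -3 + X + s)
(G(g(1), 0) + 14)² = ((-3 + 0 + 3/(-3 + 1)) + 14)² = ((-3 + 0 + 3/(-2)) + 14)² = ((-3 + 0 + 3*(-½)) + 14)² = ((-3 + 0 - 3/2) + 14)² = (-9/2 + 14)² = (19/2)² = 361/4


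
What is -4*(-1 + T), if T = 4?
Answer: -12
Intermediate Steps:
-4*(-1 + T) = -4*(-1 + 4) = -4*3 = -12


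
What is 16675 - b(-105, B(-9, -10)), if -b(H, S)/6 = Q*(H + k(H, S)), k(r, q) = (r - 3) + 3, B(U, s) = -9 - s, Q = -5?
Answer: 22975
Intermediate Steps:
k(r, q) = r (k(r, q) = (-3 + r) + 3 = r)
b(H, S) = 60*H (b(H, S) = -(-30)*(H + H) = -(-30)*2*H = -(-60)*H = 60*H)
16675 - b(-105, B(-9, -10)) = 16675 - 60*(-105) = 16675 - 1*(-6300) = 16675 + 6300 = 22975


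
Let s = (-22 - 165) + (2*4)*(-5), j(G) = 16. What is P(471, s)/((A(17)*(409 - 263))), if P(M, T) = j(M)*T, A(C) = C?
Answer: -1816/1241 ≈ -1.4633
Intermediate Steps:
s = -227 (s = -187 + 8*(-5) = -187 - 40 = -227)
P(M, T) = 16*T
P(471, s)/((A(17)*(409 - 263))) = (16*(-227))/((17*(409 - 263))) = -3632/(17*146) = -3632/2482 = -3632*1/2482 = -1816/1241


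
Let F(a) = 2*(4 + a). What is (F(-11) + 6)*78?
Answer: -624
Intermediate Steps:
F(a) = 8 + 2*a
(F(-11) + 6)*78 = ((8 + 2*(-11)) + 6)*78 = ((8 - 22) + 6)*78 = (-14 + 6)*78 = -8*78 = -624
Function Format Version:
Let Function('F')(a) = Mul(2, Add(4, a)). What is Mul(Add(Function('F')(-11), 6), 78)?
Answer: -624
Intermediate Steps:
Function('F')(a) = Add(8, Mul(2, a))
Mul(Add(Function('F')(-11), 6), 78) = Mul(Add(Add(8, Mul(2, -11)), 6), 78) = Mul(Add(Add(8, -22), 6), 78) = Mul(Add(-14, 6), 78) = Mul(-8, 78) = -624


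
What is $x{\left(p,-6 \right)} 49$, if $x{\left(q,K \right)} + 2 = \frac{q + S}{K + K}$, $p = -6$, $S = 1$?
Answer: $- \frac{931}{12} \approx -77.583$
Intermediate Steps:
$x{\left(q,K \right)} = -2 + \frac{1 + q}{2 K}$ ($x{\left(q,K \right)} = -2 + \frac{q + 1}{K + K} = -2 + \frac{1 + q}{2 K}$)
$x{\left(p,-6 \right)} 49 = \frac{1 - 6 - -24}{2 \left(-6\right)} 49 = \frac{1}{2} \left(- \frac{1}{6}\right) \left(1 - 6 + 24\right) 49 = \frac{1}{2} \left(- \frac{1}{6}\right) 19 \cdot 49 = \left(- \frac{19}{12}\right) 49 = - \frac{931}{12}$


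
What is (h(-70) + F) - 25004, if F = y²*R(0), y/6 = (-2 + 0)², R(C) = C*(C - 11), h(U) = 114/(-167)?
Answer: -4175782/167 ≈ -25005.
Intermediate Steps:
h(U) = -114/167 (h(U) = 114*(-1/167) = -114/167)
R(C) = C*(-11 + C)
y = 24 (y = 6*(-2 + 0)² = 6*(-2)² = 6*4 = 24)
F = 0 (F = 24²*(0*(-11 + 0)) = 576*(0*(-11)) = 576*0 = 0)
(h(-70) + F) - 25004 = (-114/167 + 0) - 25004 = -114/167 - 25004 = -4175782/167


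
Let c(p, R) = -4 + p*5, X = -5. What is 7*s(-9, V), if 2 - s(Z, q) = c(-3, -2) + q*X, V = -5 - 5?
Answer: -203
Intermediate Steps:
V = -10
c(p, R) = -4 + 5*p
s(Z, q) = 21 + 5*q (s(Z, q) = 2 - ((-4 + 5*(-3)) + q*(-5)) = 2 - ((-4 - 15) - 5*q) = 2 - (-19 - 5*q) = 2 + (19 + 5*q) = 21 + 5*q)
7*s(-9, V) = 7*(21 + 5*(-10)) = 7*(21 - 50) = 7*(-29) = -203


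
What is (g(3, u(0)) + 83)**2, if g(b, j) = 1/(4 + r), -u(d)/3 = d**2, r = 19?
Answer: 3648100/529 ≈ 6896.2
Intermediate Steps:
u(d) = -3*d**2
g(b, j) = 1/23 (g(b, j) = 1/(4 + 19) = 1/23)
(g(3, u(0)) + 83)**2 = (1/23 + 83)**2 = (1910/23)**2 = 3648100/529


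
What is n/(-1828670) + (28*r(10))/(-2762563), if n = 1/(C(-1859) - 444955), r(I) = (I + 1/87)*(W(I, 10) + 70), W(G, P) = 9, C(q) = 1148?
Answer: -1563625576593038899/195056726541160282890 ≈ -0.0080163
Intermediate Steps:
r(I) = 79/87 + 79*I (r(I) = (I + 1/87)*(9 + 70) = (I + 1/87)*79 = (1/87 + I)*79 = 79/87 + 79*I)
n = -1/443807 (n = 1/(1148 - 444955) = 1/(-443807) = -1/443807 ≈ -2.2532e-6)
n/(-1828670) + (28*r(10))/(-2762563) = -1/443807/(-1828670) + (28*(79/87 + 79*10))/(-2762563) = -1/443807*(-1/1828670) + (28*(79/87 + 790))*(-1/2762563) = 1/811576546690 + (28*(68809/87))*(-1/2762563) = 1/811576546690 + (1926652/87)*(-1/2762563) = 1/811576546690 - 1926652/240342981 = -1563625576593038899/195056726541160282890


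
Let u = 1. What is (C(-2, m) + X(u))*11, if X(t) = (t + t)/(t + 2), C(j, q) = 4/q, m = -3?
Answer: -22/3 ≈ -7.3333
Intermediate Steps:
X(t) = 2*t/(2 + t) (X(t) = (2*t)/(2 + t) = 2*t/(2 + t))
(C(-2, m) + X(u))*11 = (4/(-3) + 2*1/(2 + 1))*11 = (4*(-⅓) + 2*1/3)*11 = (-4/3 + 2*1*(⅓))*11 = (-4/3 + ⅔)*11 = -⅔*11 = -22/3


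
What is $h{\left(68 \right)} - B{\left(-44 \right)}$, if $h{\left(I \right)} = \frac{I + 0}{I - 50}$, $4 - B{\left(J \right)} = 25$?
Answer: $\frac{223}{9} \approx 24.778$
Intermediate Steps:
$B{\left(J \right)} = -21$ ($B{\left(J \right)} = 4 - 25 = -21$)
$h{\left(I \right)} = \frac{I}{-50 + I}$
$h{\left(68 \right)} - B{\left(-44 \right)} = \frac{68}{-50 + 68} - -21 = \frac{68}{18} + 21 = 68 \cdot \frac{1}{18} + 21 = \frac{34}{9} + 21 = \frac{223}{9}$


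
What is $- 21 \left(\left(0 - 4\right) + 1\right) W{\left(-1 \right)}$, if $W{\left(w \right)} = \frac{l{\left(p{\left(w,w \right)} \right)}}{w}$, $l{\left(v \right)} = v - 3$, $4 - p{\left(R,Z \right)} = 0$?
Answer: $-63$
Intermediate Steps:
$p{\left(R,Z \right)} = 4$ ($p{\left(R,Z \right)} = 4 - 0 = 4 + 0 = 4$)
$l{\left(v \right)} = -3 + v$ ($l{\left(v \right)} = v - 3 = -3 + v$)
$W{\left(w \right)} = \frac{1}{w}$ ($W{\left(w \right)} = \frac{-3 + 4}{w} = 1 \frac{1}{w} = \frac{1}{w}$)
$- 21 \left(\left(0 - 4\right) + 1\right) W{\left(-1 \right)} = \frac{\left(-21\right) \left(\left(0 - 4\right) + 1\right)}{-1} = - 21 \left(-4 + 1\right) \left(-1\right) = \left(-21\right) \left(-3\right) \left(-1\right) = 63 \left(-1\right) = -63$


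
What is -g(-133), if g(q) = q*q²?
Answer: 2352637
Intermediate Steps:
g(q) = q³
-g(-133) = -1*(-133)³ = -1*(-2352637) = 2352637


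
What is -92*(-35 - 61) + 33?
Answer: 8865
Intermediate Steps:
-92*(-35 - 61) + 33 = -92*(-96) + 33 = 8832 + 33 = 8865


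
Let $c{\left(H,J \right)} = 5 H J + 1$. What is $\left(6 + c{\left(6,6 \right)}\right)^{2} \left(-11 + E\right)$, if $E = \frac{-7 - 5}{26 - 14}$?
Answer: $-419628$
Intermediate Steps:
$c{\left(H,J \right)} = 1 + 5 H J$ ($c{\left(H,J \right)} = 5 H J + 1 = 1 + 5 H J$)
$E = -1$ ($E = - \frac{12}{12} = \left(-12\right) \frac{1}{12} = -1$)
$\left(6 + c{\left(6,6 \right)}\right)^{2} \left(-11 + E\right) = \left(6 + \left(1 + 5 \cdot 6 \cdot 6\right)\right)^{2} \left(-11 - 1\right) = \left(6 + \left(1 + 180\right)\right)^{2} \left(-12\right) = \left(6 + 181\right)^{2} \left(-12\right) = 187^{2} \left(-12\right) = 34969 \left(-12\right) = -419628$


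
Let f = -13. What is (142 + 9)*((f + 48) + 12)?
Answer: 7097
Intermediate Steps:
(142 + 9)*((f + 48) + 12) = (142 + 9)*((-13 + 48) + 12) = 151*(35 + 12) = 151*47 = 7097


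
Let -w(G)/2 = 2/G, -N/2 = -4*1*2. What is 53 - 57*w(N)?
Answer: 269/4 ≈ 67.250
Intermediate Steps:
N = 16 (N = -2*(-4*1)*2 = -(-8)*2 = -2*(-8) = 16)
w(G) = -4/G
53 - 57*w(N) = 53 - (-228)/16 = 53 - 57*(-1/4) = 53 + 57/4 = 269/4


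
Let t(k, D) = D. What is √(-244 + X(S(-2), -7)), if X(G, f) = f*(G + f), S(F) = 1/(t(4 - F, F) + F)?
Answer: I*√773/2 ≈ 13.901*I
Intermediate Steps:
S(F) = 1/(2*F) (S(F) = 1/(F + F) = 1/(2*F))
√(-244 + X(S(-2), -7)) = √(-244 - 7*((½)/(-2) - 7)) = √(-244 - 7*((½)*(-½) - 7)) = √(-244 - 7*(-¼ - 7)) = √(-244 - 7*(-29/4)) = √(-244 + 203/4) = √(-773/4) = I*√773/2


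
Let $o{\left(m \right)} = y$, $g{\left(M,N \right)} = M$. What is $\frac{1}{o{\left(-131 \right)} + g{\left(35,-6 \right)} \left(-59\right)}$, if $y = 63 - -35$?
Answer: $- \frac{1}{1967} \approx -0.00050839$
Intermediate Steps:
$y = 98$ ($y = 63 + 35 = 98$)
$o{\left(m \right)} = 98$
$\frac{1}{o{\left(-131 \right)} + g{\left(35,-6 \right)} \left(-59\right)} = \frac{1}{98 + 35 \left(-59\right)} = \frac{1}{98 - 2065} = \frac{1}{-1967} = - \frac{1}{1967}$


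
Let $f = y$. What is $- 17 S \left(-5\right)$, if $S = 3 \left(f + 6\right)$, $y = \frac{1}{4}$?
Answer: $\frac{6375}{4} \approx 1593.8$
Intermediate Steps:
$y = \frac{1}{4} \approx 0.25$
$f = \frac{1}{4} \approx 0.25$
$S = \frac{75}{4}$ ($S = 3 \left(\frac{1}{4} + 6\right) = 3 \cdot \frac{25}{4} = \frac{75}{4} \approx 18.75$)
$- 17 S \left(-5\right) = \left(-17\right) \frac{75}{4} \left(-5\right) = \left(- \frac{1275}{4}\right) \left(-5\right) = \frac{6375}{4}$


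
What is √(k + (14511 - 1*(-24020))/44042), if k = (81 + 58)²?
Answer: √103818829586/2318 ≈ 139.00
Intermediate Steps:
k = 19321 (k = 139² = 19321)
√(k + (14511 - 1*(-24020))/44042) = √(19321 + (14511 - 1*(-24020))/44042) = √(19321 + (14511 + 24020)*(1/44042)) = √(19321 + 38531*(1/44042)) = √(19321 + 38531/44042) = √(850974013/44042) = √103818829586/2318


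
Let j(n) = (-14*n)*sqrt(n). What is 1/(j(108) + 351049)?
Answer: 351049/122988496849 + 9072*sqrt(3)/122988496849 ≈ 2.9821e-6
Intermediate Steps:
j(n) = -14*n**(3/2)
1/(j(108) + 351049) = 1/(-9072*sqrt(3) + 351049) = 1/(351049 - 9072*sqrt(3))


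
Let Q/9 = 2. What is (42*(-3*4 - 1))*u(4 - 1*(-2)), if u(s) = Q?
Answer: -9828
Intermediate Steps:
Q = 18 (Q = 9*2 = 18)
u(s) = 18
(42*(-3*4 - 1))*u(4 - 1*(-2)) = (42*(-3*4 - 1))*18 = (42*(-12 - 1))*18 = (42*(-13))*18 = -546*18 = -9828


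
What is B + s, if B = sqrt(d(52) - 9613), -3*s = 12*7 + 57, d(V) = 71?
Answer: -47 + I*sqrt(9542) ≈ -47.0 + 97.683*I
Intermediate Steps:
s = -47 (s = -(12*7 + 57)/3 = -(84 + 57)/3 = -1/3*141 = -47)
B = I*sqrt(9542) (B = sqrt(71 - 9613) = sqrt(-9542) = I*sqrt(9542) ≈ 97.683*I)
B + s = I*sqrt(9542) - 47 = -47 + I*sqrt(9542)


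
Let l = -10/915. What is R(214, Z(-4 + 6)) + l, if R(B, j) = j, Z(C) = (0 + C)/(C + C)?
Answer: 179/366 ≈ 0.48907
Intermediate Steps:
Z(C) = ½ (Z(C) = C/((2*C)) = C*(1/(2*C)) = ½)
l = -2/183 (l = (1/915)*(-10) = -2/183 ≈ -0.010929)
R(214, Z(-4 + 6)) + l = ½ - 2/183 = 179/366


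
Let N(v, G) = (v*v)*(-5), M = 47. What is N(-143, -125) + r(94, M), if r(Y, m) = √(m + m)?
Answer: -102245 + √94 ≈ -1.0224e+5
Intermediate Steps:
N(v, G) = -5*v² (N(v, G) = v²*(-5) = -5*v²)
r(Y, m) = √2*√m (r(Y, m) = √(2*m) = √2*√m)
N(-143, -125) + r(94, M) = -5*(-143)² + √2*√47 = -5*20449 + √94 = -102245 + √94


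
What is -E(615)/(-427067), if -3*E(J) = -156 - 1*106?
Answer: 262/1281201 ≈ 0.00020450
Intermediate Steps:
E(J) = 262/3 (E(J) = -(-156 - 1*106)/3 = -(-156 - 106)/3 = -1/3*(-262) = 262/3)
-E(615)/(-427067) = -262/(3*(-427067)) = -262*(-1)/(3*427067) = -1*(-262/1281201) = 262/1281201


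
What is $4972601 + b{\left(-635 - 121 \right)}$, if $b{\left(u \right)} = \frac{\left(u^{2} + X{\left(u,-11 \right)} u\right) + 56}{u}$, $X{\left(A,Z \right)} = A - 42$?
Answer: $\frac{134218267}{27} \approx 4.971 \cdot 10^{6}$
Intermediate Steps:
$X{\left(A,Z \right)} = -42 + A$
$b{\left(u \right)} = \frac{56 + u^{2} + u \left(-42 + u\right)}{u}$ ($b{\left(u \right)} = \frac{\left(u^{2} + \left(-42 + u\right) u\right) + 56}{u} = \frac{\left(u^{2} + u \left(-42 + u\right)\right) + 56}{u} = \frac{56 + u^{2} + u \left(-42 + u\right)}{u}$)
$4972601 + b{\left(-635 - 121 \right)} = 4972601 + \left(-42 + 2 \left(-635 - 121\right) + \frac{56}{-635 - 121}\right) = 4972601 + \left(-42 + 2 \left(-756\right) + \frac{56}{-756}\right) = 4972601 - \frac{41960}{27} = \frac{134218267}{27}$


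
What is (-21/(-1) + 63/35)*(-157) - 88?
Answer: -18338/5 ≈ -3667.6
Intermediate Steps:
(-21/(-1) + 63/35)*(-157) - 88 = (-21*(-1) + 63*(1/35))*(-157) - 88 = (21 + 9/5)*(-157) - 88 = (114/5)*(-157) - 88 = -17898/5 - 88 = -18338/5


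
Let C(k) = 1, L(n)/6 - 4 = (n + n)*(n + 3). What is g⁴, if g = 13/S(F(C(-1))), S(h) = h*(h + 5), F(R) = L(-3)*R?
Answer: 28561/234658861056 ≈ 1.2171e-7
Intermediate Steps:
L(n) = 24 + 12*n*(3 + n) (L(n) = 24 + 6*((n + n)*(n + 3)) = 24 + 6*((2*n)*(3 + n)) = 24 + 6*(2*n*(3 + n)) = 24 + 12*n*(3 + n))
F(R) = 24*R (F(R) = (24 + 12*(-3)² + 36*(-3))*R = (24 + 12*9 - 108)*R = (24 + 108 - 108)*R = 24*R)
S(h) = h*(5 + h)
g = 13/696 (g = 13/(((24*1)*(5 + 24*1))) = 13/((24*(5 + 24))) = 13/((24*29)) = 13/696 ≈ 0.018678)
g⁴ = (13/696)⁴ = 28561/234658861056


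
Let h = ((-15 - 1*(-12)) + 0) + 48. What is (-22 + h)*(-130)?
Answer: -2990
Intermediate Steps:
h = 45 (h = ((-15 + 12) + 0) + 48 = (-3 + 0) + 48 = -3 + 48 = 45)
(-22 + h)*(-130) = (-22 + 45)*(-130) = 23*(-130) = -2990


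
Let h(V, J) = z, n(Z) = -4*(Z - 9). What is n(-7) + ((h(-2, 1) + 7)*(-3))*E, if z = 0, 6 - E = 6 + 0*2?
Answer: 64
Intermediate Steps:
n(Z) = 36 - 4*Z (n(Z) = -4*(-9 + Z) = 36 - 4*Z)
E = 0 (E = 6 - (6 + 0*2) = 6 - (6 + 0) = 6 - 1*6 = 6 - 6 = 0)
h(V, J) = 0
n(-7) + ((h(-2, 1) + 7)*(-3))*E = (36 - 4*(-7)) + ((0 + 7)*(-3))*0 = (36 + 28) + (7*(-3))*0 = 64 - 21*0 = 64 + 0 = 64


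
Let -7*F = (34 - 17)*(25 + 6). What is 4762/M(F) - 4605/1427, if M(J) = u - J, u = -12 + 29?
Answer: 22296394/460921 ≈ 48.374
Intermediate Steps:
F = -527/7 (F = -(34 - 17)*(25 + 6)/7 = -17*31/7 = -1/7*527 = -527/7 ≈ -75.286)
u = 17
M(J) = 17 - J
4762/M(F) - 4605/1427 = 4762/(17 - 1*(-527/7)) - 4605/1427 = 4762/(17 + 527/7) - 4605*1/1427 = 4762/(646/7) - 4605/1427 = 4762*(7/646) - 4605/1427 = 16667/323 - 4605/1427 = 22296394/460921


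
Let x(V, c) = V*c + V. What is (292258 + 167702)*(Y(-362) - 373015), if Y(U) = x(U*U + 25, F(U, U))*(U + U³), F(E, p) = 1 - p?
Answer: -1040999355624108313800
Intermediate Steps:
x(V, c) = V + V*c
Y(U) = (2 - U)*(25 + U²)*(U + U³) (Y(U) = ((U*U + 25)*(1 + (1 - U)))*(U + U³) = ((U² + 25)*(2 - U))*(U + U³) = ((25 + U²)*(2 - U))*(U + U³) = ((2 - U)*(25 + U²))*(U + U³) = (2 - U)*(25 + U²)*(U + U³))
(292258 + 167702)*(Y(-362) - 373015) = (292258 + 167702)*(-1*(-362)*(1 + (-362)²)*(-2 - 362)*(25 + (-362)²) - 373015) = 459960*(-1*(-362)*(1 + 131044)*(-364)*(25 + 131044) - 373015) = 459960*(-1*(-362)*131045*(-364)*131069 - 373015) = 459960*(-2263238880451640 - 373015) = 459960*(-2263238880824655) = -1040999355624108313800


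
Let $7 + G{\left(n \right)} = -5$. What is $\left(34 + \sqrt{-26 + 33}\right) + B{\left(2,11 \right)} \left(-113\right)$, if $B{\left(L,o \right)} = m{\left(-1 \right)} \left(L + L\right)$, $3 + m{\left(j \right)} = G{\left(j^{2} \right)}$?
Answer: $6814 + \sqrt{7} \approx 6816.6$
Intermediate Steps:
$G{\left(n \right)} = -12$ ($G{\left(n \right)} = -7 - 5 = -12$)
$m{\left(j \right)} = -15$ ($m{\left(j \right)} = -3 - 12 = -15$)
$B{\left(L,o \right)} = - 30 L$ ($B{\left(L,o \right)} = - 15 \left(L + L\right) = - 15 \cdot 2 L = - 30 L$)
$\left(34 + \sqrt{-26 + 33}\right) + B{\left(2,11 \right)} \left(-113\right) = \left(34 + \sqrt{-26 + 33}\right) + \left(-30\right) 2 \left(-113\right) = \left(34 + \sqrt{7}\right) - -6780 = \left(34 + \sqrt{7}\right) + 6780 = 6814 + \sqrt{7}$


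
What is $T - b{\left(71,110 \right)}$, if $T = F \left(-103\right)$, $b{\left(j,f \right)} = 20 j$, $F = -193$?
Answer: $18459$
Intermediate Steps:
$T = 19879$ ($T = \left(-193\right) \left(-103\right) = 19879$)
$T - b{\left(71,110 \right)} = 19879 - 20 \cdot 71 = 19879 - 1420 = 18459$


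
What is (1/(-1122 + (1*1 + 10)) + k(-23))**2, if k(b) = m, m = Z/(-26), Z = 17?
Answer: 357701569/834400996 ≈ 0.42869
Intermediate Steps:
m = -17/26 (m = 17/(-26) = 17*(-1/26) = -17/26 ≈ -0.65385)
k(b) = -17/26
(1/(-1122 + (1*1 + 10)) + k(-23))**2 = (1/(-1122 + (1*1 + 10)) - 17/26)**2 = (1/(-1122 + (1 + 10)) - 17/26)**2 = (1/(-1122 + 11) - 17/26)**2 = (1/(-1111) - 17/26)**2 = (-1/1111 - 17/26)**2 = (-18913/28886)**2 = 357701569/834400996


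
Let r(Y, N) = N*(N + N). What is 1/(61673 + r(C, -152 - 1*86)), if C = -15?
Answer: 1/174961 ≈ 5.7156e-6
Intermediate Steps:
r(Y, N) = 2*N² (r(Y, N) = N*(2*N) = 2*N²)
1/(61673 + r(C, -152 - 1*86)) = 1/(61673 + 2*(-152 - 1*86)²) = 1/(61673 + 2*(-152 - 86)²) = 1/(61673 + 2*(-238)²) = 1/(61673 + 2*56644) = 1/(61673 + 113288) = 1/174961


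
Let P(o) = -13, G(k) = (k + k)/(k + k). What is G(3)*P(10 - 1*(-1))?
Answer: -13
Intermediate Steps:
G(k) = 1 (G(k) = (2*k)/((2*k)) = (2*k)*(1/(2*k)) = 1)
G(3)*P(10 - 1*(-1)) = 1*(-13) = -13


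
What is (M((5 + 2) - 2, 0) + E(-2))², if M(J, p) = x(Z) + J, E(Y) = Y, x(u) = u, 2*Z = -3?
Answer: 9/4 ≈ 2.2500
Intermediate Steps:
Z = -3/2 (Z = (½)*(-3) = -3/2 ≈ -1.5000)
M(J, p) = -3/2 + J
(M((5 + 2) - 2, 0) + E(-2))² = ((-3/2 + ((5 + 2) - 2)) - 2)² = ((-3/2 + (7 - 2)) - 2)² = ((-3/2 + 5) - 2)² = (7/2 - 2)² = (3/2)² = 9/4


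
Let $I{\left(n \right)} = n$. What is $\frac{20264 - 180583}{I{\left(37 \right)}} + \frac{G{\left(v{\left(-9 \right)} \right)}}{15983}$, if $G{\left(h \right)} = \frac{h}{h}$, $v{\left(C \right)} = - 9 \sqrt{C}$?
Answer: $- \frac{2562378540}{591371} \approx -4332.9$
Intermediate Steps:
$G{\left(h \right)} = 1$
$\frac{20264 - 180583}{I{\left(37 \right)}} + \frac{G{\left(v{\left(-9 \right)} \right)}}{15983} = \frac{20264 - 180583}{37} + 1 \cdot \frac{1}{15983} = \left(20264 - 180583\right) \frac{1}{37} + 1 \cdot \frac{1}{15983} = \left(-160319\right) \frac{1}{37} + \frac{1}{15983} = - \frac{160319}{37} + \frac{1}{15983} = - \frac{2562378540}{591371}$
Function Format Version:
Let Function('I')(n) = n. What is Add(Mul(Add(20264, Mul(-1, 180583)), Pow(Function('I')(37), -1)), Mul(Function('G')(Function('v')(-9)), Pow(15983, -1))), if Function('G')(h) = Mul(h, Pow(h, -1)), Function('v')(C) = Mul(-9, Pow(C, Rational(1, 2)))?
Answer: Rational(-2562378540, 591371) ≈ -4332.9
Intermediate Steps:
Function('G')(h) = 1
Add(Mul(Add(20264, Mul(-1, 180583)), Pow(Function('I')(37), -1)), Mul(Function('G')(Function('v')(-9)), Pow(15983, -1))) = Add(Mul(Add(20264, Mul(-1, 180583)), Pow(37, -1)), Mul(1, Pow(15983, -1))) = Add(Mul(Add(20264, -180583), Rational(1, 37)), Mul(1, Rational(1, 15983))) = Add(Mul(-160319, Rational(1, 37)), Rational(1, 15983)) = Add(Rational(-160319, 37), Rational(1, 15983)) = Rational(-2562378540, 591371)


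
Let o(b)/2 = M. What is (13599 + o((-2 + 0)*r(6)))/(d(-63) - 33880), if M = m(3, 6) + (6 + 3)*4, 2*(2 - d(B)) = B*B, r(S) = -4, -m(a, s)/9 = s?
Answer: -27126/71725 ≈ -0.37819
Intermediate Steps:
m(a, s) = -9*s
d(B) = 2 - B²/2 (d(B) = 2 - B*B/2 = 2 - B²/2)
M = -18 (M = -9*6 + (6 + 3)*4 = -54 + 9*4 = -54 + 36 = -18)
o(b) = -36 (o(b) = 2*(-18) = -36)
(13599 + o((-2 + 0)*r(6)))/(d(-63) - 33880) = (13599 - 36)/((2 - ½*(-63)²) - 33880) = 13563/((2 - ½*3969) - 33880) = 13563/((2 - 3969/2) - 33880) = 13563/(-3965/2 - 33880) = 13563/(-71725/2) = 13563*(-2/71725) = -27126/71725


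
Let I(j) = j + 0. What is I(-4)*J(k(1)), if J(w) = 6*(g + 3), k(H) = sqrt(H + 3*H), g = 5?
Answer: -192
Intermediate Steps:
k(H) = 2*sqrt(H) (k(H) = sqrt(4*H) = 2*sqrt(H))
J(w) = 48 (J(w) = 6*(5 + 3) = 6*8 = 48)
I(j) = j
I(-4)*J(k(1)) = -4*48 = -192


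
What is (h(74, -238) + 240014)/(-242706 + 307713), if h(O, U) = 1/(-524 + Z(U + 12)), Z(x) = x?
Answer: 180010499/48755250 ≈ 3.6921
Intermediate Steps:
h(O, U) = 1/(-512 + U) (h(O, U) = 1/(-524 + (U + 12)) = 1/(-524 + (12 + U)) = 1/(-512 + U))
(h(74, -238) + 240014)/(-242706 + 307713) = (1/(-512 - 238) + 240014)/(-242706 + 307713) = (1/(-750) + 240014)/65007 = (-1/750 + 240014)*(1/65007) = (180010499/750)*(1/65007) = 180010499/48755250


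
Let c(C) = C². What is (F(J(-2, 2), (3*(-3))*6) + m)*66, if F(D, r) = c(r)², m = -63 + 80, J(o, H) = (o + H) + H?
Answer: 561202818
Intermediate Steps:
J(o, H) = o + 2*H (J(o, H) = (H + o) + H = o + 2*H)
m = 17
F(D, r) = r⁴ (F(D, r) = (r²)² = r⁴)
(F(J(-2, 2), (3*(-3))*6) + m)*66 = (((3*(-3))*6)⁴ + 17)*66 = ((-9*6)⁴ + 17)*66 = ((-54)⁴ + 17)*66 = (8503056 + 17)*66 = 8503073*66 = 561202818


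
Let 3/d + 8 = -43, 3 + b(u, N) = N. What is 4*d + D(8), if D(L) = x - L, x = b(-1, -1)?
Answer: -208/17 ≈ -12.235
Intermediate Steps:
b(u, N) = -3 + N
x = -4 (x = -3 - 1 = -4)
d = -1/17 (d = 3/(-8 - 43) = 3/(-51) = 3*(-1/51) = -1/17 ≈ -0.058824)
D(L) = -4 - L
4*d + D(8) = 4*(-1/17) + (-4 - 1*8) = -4/17 + (-4 - 8) = -4/17 - 12 = -208/17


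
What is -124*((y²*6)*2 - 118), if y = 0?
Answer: 14632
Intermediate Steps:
-124*((y²*6)*2 - 118) = -124*((0²*6)*2 - 118) = -124*((0*6)*2 - 118) = -124*(0*2 - 118) = -124*(0 - 118) = -124*(-118) = 14632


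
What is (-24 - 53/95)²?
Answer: 5442889/9025 ≈ 603.09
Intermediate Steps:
(-24 - 53/95)² = (-2333/95)² = 5442889/9025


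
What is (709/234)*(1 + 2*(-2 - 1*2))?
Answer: -4963/234 ≈ -21.209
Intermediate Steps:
(709/234)*(1 + 2*(-2 - 1*2)) = (709*(1/234))*(1 + 2*(-2 - 2)) = 709*(1 + 2*(-4))/234 = 709*(1 - 8)/234 = (709/234)*(-7) = -4963/234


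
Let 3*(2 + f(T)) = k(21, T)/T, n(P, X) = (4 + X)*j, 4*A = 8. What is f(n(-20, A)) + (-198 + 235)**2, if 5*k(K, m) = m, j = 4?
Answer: 20506/15 ≈ 1367.1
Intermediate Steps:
A = 2 (A = (1/4)*8 = 2)
k(K, m) = m/5
n(P, X) = 16 + 4*X (n(P, X) = (4 + X)*4 = 16 + 4*X)
f(T) = -29/15 (f(T) = -2 + ((T/5)/T)/3 = -2 + (1/3)*(1/5) = -2 + 1/15 = -29/15)
f(n(-20, A)) + (-198 + 235)**2 = -29/15 + (-198 + 235)**2 = -29/15 + 37**2 = -29/15 + 1369 = 20506/15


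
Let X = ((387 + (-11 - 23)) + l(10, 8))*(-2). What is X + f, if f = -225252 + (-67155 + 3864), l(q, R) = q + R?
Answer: -289285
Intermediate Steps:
l(q, R) = R + q
f = -288543 (f = -225252 - 63291 = -288543)
X = -742 (X = ((387 + (-11 - 23)) + (8 + 10))*(-2) = ((387 - 34) + 18)*(-2) = (353 + 18)*(-2) = 371*(-2) = -742)
X + f = -742 - 288543 = -289285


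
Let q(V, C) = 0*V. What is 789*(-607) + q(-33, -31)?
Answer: -478923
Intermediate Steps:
q(V, C) = 0
789*(-607) + q(-33, -31) = 789*(-607) + 0 = -478923 + 0 = -478923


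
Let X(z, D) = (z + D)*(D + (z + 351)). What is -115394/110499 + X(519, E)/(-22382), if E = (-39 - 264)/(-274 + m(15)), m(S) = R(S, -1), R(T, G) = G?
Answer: -1990661999806508/93517444618125 ≈ -21.287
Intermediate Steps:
m(S) = -1
E = 303/275 (E = (-39 - 264)/(-274 - 1) = -303/(-275) = -303*(-1/275) = 303/275 ≈ 1.1018)
X(z, D) = (D + z)*(351 + D + z) (X(z, D) = (D + z)*(D + (351 + z)) = (D + z)*(351 + D + z))
-115394/110499 + X(519, E)/(-22382) = -115394/110499 + ((303/275)**2 + 519**2 + 351*(303/275) + 351*519 + 2*(303/275)*519)/(-22382) = -115394*1/110499 + (91809/75625 + 269361 + 106353/275 + 182169 + 314514/275)*(-1/22382) = -115394/110499 + (34262786484/75625)*(-1/22382) = -115394/110499 - 17131393242/846319375 = -1990661999806508/93517444618125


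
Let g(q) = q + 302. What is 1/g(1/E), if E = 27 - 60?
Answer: 33/9965 ≈ 0.0033116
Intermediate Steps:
E = -33
g(q) = 302 + q
1/g(1/E) = 1/(302 + 1/(-33)) = 1/(302 - 1/33) = 1/(9965/33) = 33/9965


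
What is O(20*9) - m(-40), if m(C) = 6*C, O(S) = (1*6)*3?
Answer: 258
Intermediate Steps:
O(S) = 18 (O(S) = 6*3 = 18)
O(20*9) - m(-40) = 18 - 6*(-40) = 18 - 1*(-240) = 18 + 240 = 258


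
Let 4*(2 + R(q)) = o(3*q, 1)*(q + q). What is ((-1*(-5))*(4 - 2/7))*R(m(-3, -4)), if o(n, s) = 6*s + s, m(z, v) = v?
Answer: -2080/7 ≈ -297.14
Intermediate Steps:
o(n, s) = 7*s
R(q) = -2 + 7*q/2 (R(q) = -2 + ((7*1)*(q + q))/4 = -2 + (7*(2*q))/4 = -2 + (14*q)/4 = -2 + 7*q/2)
((-1*(-5))*(4 - 2/7))*R(m(-3, -4)) = ((-1*(-5))*(4 - 2/7))*(-2 + (7/2)*(-4)) = (5*(4 - 2*⅐))*(-2 - 14) = (5*(4 - 2/7))*(-16) = (5*(26/7))*(-16) = (130/7)*(-16) = -2080/7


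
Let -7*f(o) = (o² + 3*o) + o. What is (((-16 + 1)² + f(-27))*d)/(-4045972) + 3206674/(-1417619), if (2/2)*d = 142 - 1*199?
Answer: -925935767693/409689055762 ≈ -2.2601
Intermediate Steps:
f(o) = -4*o/7 - o²/7 (f(o) = -((o² + 3*o) + o)/7 = -(o² + 4*o)/7 = -4*o/7 - o²/7)
d = -57 (d = 142 - 1*199 = 142 - 199 = -57)
(((-16 + 1)² + f(-27))*d)/(-4045972) + 3206674/(-1417619) = (((-16 + 1)² - ⅐*(-27)*(4 - 27))*(-57))/(-4045972) + 3206674/(-1417619) = (((-15)² - ⅐*(-27)*(-23))*(-57))*(-1/4045972) + 3206674*(-1/1417619) = ((225 - 621/7)*(-57))*(-1/4045972) - 3206674/1417619 = ((954/7)*(-57))*(-1/4045972) - 3206674/1417619 = -54378/7*(-1/4045972) - 3206674/1417619 = 27189/14160902 - 3206674/1417619 = -925935767693/409689055762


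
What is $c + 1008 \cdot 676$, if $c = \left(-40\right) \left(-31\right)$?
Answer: $682648$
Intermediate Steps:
$c = 1240$
$c + 1008 \cdot 676 = 1240 + 1008 \cdot 676 = 1240 + 681408 = 682648$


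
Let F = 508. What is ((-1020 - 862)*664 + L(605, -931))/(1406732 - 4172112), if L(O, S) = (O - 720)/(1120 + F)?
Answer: 2034427059/4502038640 ≈ 0.45189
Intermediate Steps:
L(O, S) = -180/407 + O/1628 (L(O, S) = (O - 720)/(1120 + 508) = (-720 + O)/1628 = (-720 + O)*(1/1628) = -180/407 + O/1628)
((-1020 - 862)*664 + L(605, -931))/(1406732 - 4172112) = ((-1020 - 862)*664 + (-180/407 + (1/1628)*605))/(1406732 - 4172112) = (-1882*664 + (-180/407 + 55/148))/(-2765380) = (-1249648 - 115/1628)*(-1/2765380) = -2034427059/1628*(-1/2765380) = 2034427059/4502038640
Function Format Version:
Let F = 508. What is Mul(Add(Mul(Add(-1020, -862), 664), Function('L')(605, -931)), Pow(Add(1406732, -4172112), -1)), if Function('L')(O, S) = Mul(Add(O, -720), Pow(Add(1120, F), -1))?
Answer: Rational(2034427059, 4502038640) ≈ 0.45189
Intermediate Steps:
Function('L')(O, S) = Add(Rational(-180, 407), Mul(Rational(1, 1628), O)) (Function('L')(O, S) = Mul(Add(O, -720), Pow(Add(1120, 508), -1)) = Mul(Add(-720, O), Pow(1628, -1)) = Mul(Add(-720, O), Rational(1, 1628)) = Add(Rational(-180, 407), Mul(Rational(1, 1628), O)))
Mul(Add(Mul(Add(-1020, -862), 664), Function('L')(605, -931)), Pow(Add(1406732, -4172112), -1)) = Mul(Add(Mul(Add(-1020, -862), 664), Add(Rational(-180, 407), Mul(Rational(1, 1628), 605))), Pow(Add(1406732, -4172112), -1)) = Mul(Add(Mul(-1882, 664), Add(Rational(-180, 407), Rational(55, 148))), Pow(-2765380, -1)) = Mul(Add(-1249648, Rational(-115, 1628)), Rational(-1, 2765380)) = Mul(Rational(-2034427059, 1628), Rational(-1, 2765380)) = Rational(2034427059, 4502038640)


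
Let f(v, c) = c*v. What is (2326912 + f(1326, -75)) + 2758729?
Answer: 4986191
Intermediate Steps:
(2326912 + f(1326, -75)) + 2758729 = (2326912 - 75*1326) + 2758729 = (2326912 - 99450) + 2758729 = 2227462 + 2758729 = 4986191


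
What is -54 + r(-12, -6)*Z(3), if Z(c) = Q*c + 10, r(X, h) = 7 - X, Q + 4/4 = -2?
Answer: -35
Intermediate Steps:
Q = -3 (Q = -1 - 2 = -3)
Z(c) = 10 - 3*c (Z(c) = -3*c + 10 = 10 - 3*c)
-54 + r(-12, -6)*Z(3) = -54 + (7 - 1*(-12))*(10 - 3*3) = -54 + (7 + 12)*(10 - 9) = -54 + 19*1 = -54 + 19 = -35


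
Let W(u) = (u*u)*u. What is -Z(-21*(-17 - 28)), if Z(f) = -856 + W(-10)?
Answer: 1856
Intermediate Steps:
W(u) = u³ (W(u) = u²*u = u³)
Z(f) = -1856 (Z(f) = -856 + (-10)³ = -856 - 1000 = -1856)
-Z(-21*(-17 - 28)) = -1*(-1856) = 1856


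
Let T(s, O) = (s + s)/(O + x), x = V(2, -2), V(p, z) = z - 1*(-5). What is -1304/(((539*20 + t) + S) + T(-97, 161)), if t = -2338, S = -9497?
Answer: 106928/86607 ≈ 1.2346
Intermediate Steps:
V(p, z) = 5 + z (V(p, z) = z + 5 = 5 + z)
x = 3 (x = 5 - 2 = 3)
T(s, O) = 2*s/(3 + O) (T(s, O) = (s + s)/(O + 3) = (2*s)/(3 + O) = 2*s/(3 + O))
-1304/(((539*20 + t) + S) + T(-97, 161)) = -1304/(((539*20 - 2338) - 9497) + 2*(-97)/(3 + 161)) = -1304/(((10780 - 2338) - 9497) + 2*(-97)/164) = -1304/((8442 - 9497) + 2*(-97)*(1/164)) = -1304/(-1055 - 97/82) = -1304/(-86607/82) = -1304*(-82/86607) = 106928/86607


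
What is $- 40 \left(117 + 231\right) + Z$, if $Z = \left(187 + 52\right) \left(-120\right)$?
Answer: $-42600$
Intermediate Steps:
$Z = -28680$ ($Z = 239 \left(-120\right) = -28680$)
$- 40 \left(117 + 231\right) + Z = - 40 \left(117 + 231\right) - 28680 = \left(-40\right) 348 - 28680 = -13920 - 28680 = -42600$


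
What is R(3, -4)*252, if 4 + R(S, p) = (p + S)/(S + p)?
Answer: -756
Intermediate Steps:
R(S, p) = -3 (R(S, p) = -4 + (p + S)/(S + p) = -4 + (S + p)/(S + p) = -4 + 1 = -3)
R(3, -4)*252 = -3*252 = -756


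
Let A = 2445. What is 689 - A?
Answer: -1756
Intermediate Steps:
689 - A = 689 - 1*2445 = 689 - 2445 = -1756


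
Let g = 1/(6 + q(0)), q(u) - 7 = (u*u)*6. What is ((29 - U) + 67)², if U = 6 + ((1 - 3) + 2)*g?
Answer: 8100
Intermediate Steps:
q(u) = 7 + 6*u² (q(u) = 7 + (u*u)*6 = 7 + u²*6 = 7 + 6*u²)
g = 1/13 (g = 1/(6 + (7 + 6*0²)) = 1/(6 + (7 + 6*0)) = 1/(6 + (7 + 0)) = 1/(6 + 7) = 1/13 ≈ 0.076923)
U = 6 (U = 6 + ((1 - 3) + 2)*(1/13) = 6 + (-2 + 2)*(1/13) = 6 + 0*(1/13) = 6 + 0 = 6)
((29 - U) + 67)² = ((29 - 1*6) + 67)² = ((29 - 6) + 67)² = (23 + 67)² = 90² = 8100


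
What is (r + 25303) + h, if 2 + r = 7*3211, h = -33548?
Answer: 14230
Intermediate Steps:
r = 22475 (r = -2 + 7*3211 = -2 + 22477 = 22475)
(r + 25303) + h = (22475 + 25303) - 33548 = 47778 - 33548 = 14230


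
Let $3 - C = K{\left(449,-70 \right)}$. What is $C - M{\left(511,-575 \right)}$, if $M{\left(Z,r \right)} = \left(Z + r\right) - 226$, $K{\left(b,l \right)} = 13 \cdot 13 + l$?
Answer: $194$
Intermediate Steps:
$K{\left(b,l \right)} = 169 + l$
$M{\left(Z,r \right)} = -226 + Z + r$
$C = -96$ ($C = 3 - \left(169 - 70\right) = 3 - 99 = -96$)
$C - M{\left(511,-575 \right)} = -96 - \left(-226 + 511 - 575\right) = -96 - -290 = -96 + 290 = 194$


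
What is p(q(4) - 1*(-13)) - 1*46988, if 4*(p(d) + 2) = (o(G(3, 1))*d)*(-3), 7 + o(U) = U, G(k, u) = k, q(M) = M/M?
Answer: -46948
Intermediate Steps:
q(M) = 1
o(U) = -7 + U
p(d) = -2 + 3*d (p(d) = -2 + (((-7 + 3)*d)*(-3))/4 = -2 + (-4*d*(-3))/4 = -2 + (12*d)/4 = -2 + 3*d)
p(q(4) - 1*(-13)) - 1*46988 = (-2 + 3*(1 - 1*(-13))) - 1*46988 = (-2 + 3*(1 + 13)) - 46988 = (-2 + 3*14) - 46988 = (-2 + 42) - 46988 = 40 - 46988 = -46948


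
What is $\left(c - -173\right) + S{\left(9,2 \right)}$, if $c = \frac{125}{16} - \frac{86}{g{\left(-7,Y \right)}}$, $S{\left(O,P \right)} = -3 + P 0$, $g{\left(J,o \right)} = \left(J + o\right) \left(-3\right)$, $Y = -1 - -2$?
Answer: $\frac{24917}{144} \approx 173.03$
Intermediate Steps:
$Y = 1$ ($Y = -1 + 2 = 1$)
$g{\left(J,o \right)} = - 3 J - 3 o$
$S{\left(O,P \right)} = -3$ ($S{\left(O,P \right)} = -3 + 0 = -3$)
$c = \frac{437}{144}$ ($c = \frac{125}{16} - \frac{86}{\left(-3\right) \left(-7\right) - 3} = 125 \cdot \frac{1}{16} - \frac{86}{21 - 3} = \frac{125}{16} - \frac{86}{18} = \frac{125}{16} - \frac{43}{9} = \frac{437}{144} \approx 3.0347$)
$\left(c - -173\right) + S{\left(9,2 \right)} = \left(\frac{437}{144} - -173\right) - 3 = \left(\frac{437}{144} + 173\right) - 3 = \frac{25349}{144} - 3 = \frac{24917}{144}$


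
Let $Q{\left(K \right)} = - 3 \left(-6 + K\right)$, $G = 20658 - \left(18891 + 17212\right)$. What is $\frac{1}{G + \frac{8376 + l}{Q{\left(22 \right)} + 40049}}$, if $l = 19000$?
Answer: $- \frac{40001}{617788069} \approx -6.4749 \cdot 10^{-5}$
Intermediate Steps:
$G = -15445$ ($G = 20658 - 36103 = -15445$)
$Q{\left(K \right)} = 18 - 3 K$
$\frac{1}{G + \frac{8376 + l}{Q{\left(22 \right)} + 40049}} = \frac{1}{-15445 + \frac{8376 + 19000}{\left(18 - 66\right) + 40049}} = \frac{1}{-15445 + \frac{27376}{\left(18 - 66\right) + 40049}} = \frac{1}{-15445 + \frac{27376}{-48 + 40049}} = \frac{1}{-15445 + \frac{27376}{40001}} = \frac{1}{- \frac{617788069}{40001}} = - \frac{40001}{617788069}$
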